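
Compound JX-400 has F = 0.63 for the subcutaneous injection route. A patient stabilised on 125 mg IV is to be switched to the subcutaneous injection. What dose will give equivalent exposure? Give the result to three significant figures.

D_subcutaneous = 198 mg

For equal systemic exposure: F × D_ev = D_iv
D_ev = D_iv / F = 125 / 0.63 = 198.413 mg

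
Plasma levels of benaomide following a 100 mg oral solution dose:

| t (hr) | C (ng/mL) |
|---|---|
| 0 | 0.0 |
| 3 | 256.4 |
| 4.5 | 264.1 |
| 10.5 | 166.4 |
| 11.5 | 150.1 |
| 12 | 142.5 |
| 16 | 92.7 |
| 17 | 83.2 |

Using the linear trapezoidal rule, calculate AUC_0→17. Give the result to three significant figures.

Trapezoidal AUC_0→17:
  [0→3]: (0.0+256.4)/2 × 3 = 384.6
  [3→4.5]: (256.4+264.1)/2 × 1.5 = 390.375
  [4.5→10.5]: (264.1+166.4)/2 × 6 = 1291.5
  [10.5→11.5]: (166.4+150.1)/2 × 1 = 158.25
  [11.5→12]: (150.1+142.5)/2 × 0.5 = 73.15
  [12→16]: (142.5+92.7)/2 × 4 = 470.4
  [16→17]: (92.7+83.2)/2 × 1 = 87.95
  Sum = 2856.225 ng/mL·hr

AUC = 2860 ng/mL·hr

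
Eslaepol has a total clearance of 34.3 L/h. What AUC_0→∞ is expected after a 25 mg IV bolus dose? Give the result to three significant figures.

AUC = 0.729 mg/L·h

AUC_0→∞ = Dose_iv / CL
        = 25 / 34.3 = 0.728863 mg/L·h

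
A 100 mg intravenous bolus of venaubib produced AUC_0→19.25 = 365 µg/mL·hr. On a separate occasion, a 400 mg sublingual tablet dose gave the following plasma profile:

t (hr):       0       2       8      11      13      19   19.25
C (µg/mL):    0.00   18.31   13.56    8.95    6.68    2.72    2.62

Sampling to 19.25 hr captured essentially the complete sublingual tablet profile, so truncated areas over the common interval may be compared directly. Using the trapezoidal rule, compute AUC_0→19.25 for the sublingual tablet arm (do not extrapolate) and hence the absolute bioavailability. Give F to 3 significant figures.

Trapezoidal AUC_0→19.25 (sublingual tablet):
  [0→2]: (0.00+18.31)/2 × 2 = 18.31
  [2→8]: (18.31+13.56)/2 × 6 = 95.61
  [8→11]: (13.56+8.95)/2 × 3 = 33.765
  [11→13]: (8.95+6.68)/2 × 2 = 15.63
  [13→19]: (6.68+2.72)/2 × 6 = 28.2
  [19→19.25]: (2.72+2.62)/2 × 0.25 = 0.6675
  Sum = 192.1825 µg/mL·hr
F = (AUC_ev/D_ev)/(AUC_iv/D_iv) = (192.1825/400)/(365/100) = 0.48045625/3.65 = 0.1316

F = 0.132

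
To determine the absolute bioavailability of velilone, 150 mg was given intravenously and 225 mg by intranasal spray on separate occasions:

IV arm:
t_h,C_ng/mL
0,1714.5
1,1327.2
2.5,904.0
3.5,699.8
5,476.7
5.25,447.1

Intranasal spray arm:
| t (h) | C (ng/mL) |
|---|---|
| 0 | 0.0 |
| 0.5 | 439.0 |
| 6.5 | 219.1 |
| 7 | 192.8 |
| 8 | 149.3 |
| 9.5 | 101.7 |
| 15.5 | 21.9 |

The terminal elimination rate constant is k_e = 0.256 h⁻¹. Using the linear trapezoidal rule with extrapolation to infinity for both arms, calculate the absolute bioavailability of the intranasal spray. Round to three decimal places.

F = 0.297

Trapezoidal AUC_0→5.25 (IV):
  [0→1]: (1714.5+1327.2)/2 × 1 = 1520.85
  [1→2.5]: (1327.2+904.0)/2 × 1.5 = 1673.4
  [2.5→3.5]: (904.0+699.8)/2 × 1 = 801.9
  [3.5→5]: (699.8+476.7)/2 × 1.5 = 882.375
  [5→5.25]: (476.7+447.1)/2 × 0.25 = 115.475
  Sum = 4994.0 ng/mL·h
IV tail: 447.1/0.256 = 1746.484; AUC_iv,0→∞ = 4994.0 + 1746.484 = 6740.484 ng/mL·h
Trapezoidal AUC_0→15.5 (intranasal spray):
  [0→0.5]: (0.0+439.0)/2 × 0.5 = 109.75
  [0.5→6.5]: (439.0+219.1)/2 × 6 = 1974.3
  [6.5→7]: (219.1+192.8)/2 × 0.5 = 102.975
  [7→8]: (192.8+149.3)/2 × 1 = 171.05
  [8→9.5]: (149.3+101.7)/2 × 1.5 = 188.25
  [9.5→15.5]: (101.7+21.9)/2 × 6 = 370.8
  Sum = 2917.125 ng/mL·h
intranasal spray tail: 21.9/0.256 = 85.547; AUC_ev,0→∞ = 2917.125 + 85.547 = 3002.672 ng/mL·h
F = (AUC_ev/D_ev)/(AUC_iv/D_iv) = (3002.672/225)/(6740.484/150) = 13.3452/44.93656 = 0.2970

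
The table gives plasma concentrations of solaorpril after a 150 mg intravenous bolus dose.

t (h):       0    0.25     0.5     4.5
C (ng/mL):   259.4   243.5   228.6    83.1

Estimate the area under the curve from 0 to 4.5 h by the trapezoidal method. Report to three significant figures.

AUC = 745 ng/mL·h

Trapezoidal AUC_0→4.5:
  [0→0.25]: (259.4+243.5)/2 × 0.25 = 62.8625
  [0.25→0.5]: (243.5+228.6)/2 × 0.25 = 59.0125
  [0.5→4.5]: (228.6+83.1)/2 × 4 = 623.4
  Sum = 745.275 ng/mL·h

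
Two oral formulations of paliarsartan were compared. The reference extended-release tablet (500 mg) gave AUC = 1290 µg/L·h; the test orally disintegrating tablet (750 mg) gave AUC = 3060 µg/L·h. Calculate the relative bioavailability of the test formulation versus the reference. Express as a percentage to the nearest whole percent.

F_rel = (AUC_test/D_test) / (AUC_ref/D_ref)
      = (3060/750) / (1290/500)
      = 4.08 / 2.58 = 1.5814 = 158.14%

F_rel = 158%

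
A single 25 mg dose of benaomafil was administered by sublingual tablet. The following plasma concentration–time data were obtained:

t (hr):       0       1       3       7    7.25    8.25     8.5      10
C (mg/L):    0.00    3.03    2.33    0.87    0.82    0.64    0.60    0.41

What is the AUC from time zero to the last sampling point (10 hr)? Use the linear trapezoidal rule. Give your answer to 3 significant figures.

Trapezoidal AUC_0→10:
  [0→1]: (0.00+3.03)/2 × 1 = 1.515
  [1→3]: (3.03+2.33)/2 × 2 = 5.36
  [3→7]: (2.33+0.87)/2 × 4 = 6.4
  [7→7.25]: (0.87+0.82)/2 × 0.25 = 0.21125
  [7.25→8.25]: (0.82+0.64)/2 × 1 = 0.73
  [8.25→8.5]: (0.64+0.60)/2 × 0.25 = 0.155
  [8.5→10]: (0.60+0.41)/2 × 1.5 = 0.7575
  Sum = 15.12875 mg/L·hr

AUC = 15.1 mg/L·hr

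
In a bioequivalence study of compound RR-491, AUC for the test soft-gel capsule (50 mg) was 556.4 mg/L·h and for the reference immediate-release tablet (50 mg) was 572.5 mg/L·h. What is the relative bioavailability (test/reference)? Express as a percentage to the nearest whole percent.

F_rel = (AUC_test/D_test) / (AUC_ref/D_ref)
      = (556.4/50) / (572.5/50)
      = 11.128 / 11.45 = 0.9719 = 97.19%

F_rel = 97%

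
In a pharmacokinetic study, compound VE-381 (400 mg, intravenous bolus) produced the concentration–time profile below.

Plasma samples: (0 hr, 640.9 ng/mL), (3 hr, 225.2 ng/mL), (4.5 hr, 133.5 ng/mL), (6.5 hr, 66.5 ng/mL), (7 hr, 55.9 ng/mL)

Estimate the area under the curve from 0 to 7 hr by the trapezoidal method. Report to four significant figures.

Trapezoidal AUC_0→7:
  [0→3]: (640.9+225.2)/2 × 3 = 1299.15
  [3→4.5]: (225.2+133.5)/2 × 1.5 = 269.025
  [4.5→6.5]: (133.5+66.5)/2 × 2 = 200.0
  [6.5→7]: (66.5+55.9)/2 × 0.5 = 30.6
  Sum = 1798.775 ng/mL·hr

AUC = 1799 ng/mL·hr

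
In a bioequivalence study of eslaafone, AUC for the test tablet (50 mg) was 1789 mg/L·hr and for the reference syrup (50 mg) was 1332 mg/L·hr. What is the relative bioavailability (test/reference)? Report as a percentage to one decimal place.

F_rel = 134.3%

F_rel = (AUC_test/D_test) / (AUC_ref/D_ref)
      = (1789/50) / (1332/50)
      = 35.78 / 26.64 = 1.3431 = 134.31%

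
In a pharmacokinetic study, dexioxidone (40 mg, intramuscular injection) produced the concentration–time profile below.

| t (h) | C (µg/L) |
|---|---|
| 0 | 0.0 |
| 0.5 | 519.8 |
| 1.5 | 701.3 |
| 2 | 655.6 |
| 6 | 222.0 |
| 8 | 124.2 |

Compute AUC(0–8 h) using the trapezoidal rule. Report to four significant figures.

Trapezoidal AUC_0→8:
  [0→0.5]: (0.0+519.8)/2 × 0.5 = 129.95
  [0.5→1.5]: (519.8+701.3)/2 × 1 = 610.55
  [1.5→2]: (701.3+655.6)/2 × 0.5 = 339.225
  [2→6]: (655.6+222.0)/2 × 4 = 1755.2
  [6→8]: (222.0+124.2)/2 × 2 = 346.2
  Sum = 3181.125 µg/L·h

AUC = 3181 µg/L·h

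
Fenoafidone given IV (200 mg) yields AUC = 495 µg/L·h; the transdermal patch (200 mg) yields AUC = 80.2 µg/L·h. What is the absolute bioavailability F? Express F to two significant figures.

F = (AUC_ev / D_ev) / (AUC_iv / D_iv)
  = (80.2/200) / (495/200)
  = 0.401 / 2.475 = 0.1620

F = 0.16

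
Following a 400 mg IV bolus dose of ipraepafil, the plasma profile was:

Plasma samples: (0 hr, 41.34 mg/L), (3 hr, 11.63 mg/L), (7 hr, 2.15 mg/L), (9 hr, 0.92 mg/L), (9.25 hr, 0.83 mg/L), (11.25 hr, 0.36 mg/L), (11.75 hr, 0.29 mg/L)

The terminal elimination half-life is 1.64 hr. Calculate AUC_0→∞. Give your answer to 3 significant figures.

Trapezoidal AUC_0→11.75:
  [0→3]: (41.34+11.63)/2 × 3 = 79.455
  [3→7]: (11.63+2.15)/2 × 4 = 27.56
  [7→9]: (2.15+0.92)/2 × 2 = 3.07
  [9→9.25]: (0.92+0.83)/2 × 0.25 = 0.21875
  [9.25→11.25]: (0.83+0.36)/2 × 2 = 1.19
  [11.25→11.75]: (0.36+0.29)/2 × 0.5 = 0.1625
  Sum = 111.65625 mg/L·hr
k_e = ln2 / t½ = 0.693147 / 1.64 = 0.4227 hr^-1
Extrapolated tail: C_last / k_e = 0.29 / 0.4227 = 0.686
AUC_0→∞ = 111.65625 + 0.686 = 112.34225 mg/L·hr

AUC = 112 mg/L·hr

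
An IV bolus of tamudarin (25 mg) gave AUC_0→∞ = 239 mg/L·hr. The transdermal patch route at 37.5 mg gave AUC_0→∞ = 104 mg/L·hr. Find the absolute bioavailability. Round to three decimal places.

F = (AUC_ev / D_ev) / (AUC_iv / D_iv)
  = (104/37.5) / (239/25)
  = 2.77333 / 9.56 = 0.2901

F = 0.290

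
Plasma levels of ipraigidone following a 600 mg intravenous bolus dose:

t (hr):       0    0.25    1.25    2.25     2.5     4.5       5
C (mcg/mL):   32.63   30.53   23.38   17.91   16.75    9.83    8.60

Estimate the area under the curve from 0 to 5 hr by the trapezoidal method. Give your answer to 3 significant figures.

AUC = 91.0 mcg/mL·hr

Trapezoidal AUC_0→5:
  [0→0.25]: (32.63+30.53)/2 × 0.25 = 7.895
  [0.25→1.25]: (30.53+23.38)/2 × 1 = 26.955
  [1.25→2.25]: (23.38+17.91)/2 × 1 = 20.645
  [2.25→2.5]: (17.91+16.75)/2 × 0.25 = 4.3325
  [2.5→4.5]: (16.75+9.83)/2 × 2 = 26.58
  [4.5→5]: (9.83+8.60)/2 × 0.5 = 4.6075
  Sum = 91.015 mcg/mL·hr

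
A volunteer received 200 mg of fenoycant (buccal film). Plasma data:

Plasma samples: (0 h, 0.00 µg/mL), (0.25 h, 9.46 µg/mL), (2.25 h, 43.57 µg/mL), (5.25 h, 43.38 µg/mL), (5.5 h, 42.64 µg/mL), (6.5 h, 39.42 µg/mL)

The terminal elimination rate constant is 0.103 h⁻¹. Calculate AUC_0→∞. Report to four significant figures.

AUC = 619.1 µg/mL·h

Trapezoidal AUC_0→6.5:
  [0→0.25]: (0.00+9.46)/2 × 0.25 = 1.1825
  [0.25→2.25]: (9.46+43.57)/2 × 2 = 53.03
  [2.25→5.25]: (43.57+43.38)/2 × 3 = 130.425
  [5.25→5.5]: (43.38+42.64)/2 × 0.25 = 10.7525
  [5.5→6.5]: (42.64+39.42)/2 × 1 = 41.03
  Sum = 236.42 µg/mL·h
Extrapolated tail: C_last / k_e = 39.42 / 0.103 = 382.718
AUC_0→∞ = 236.42 + 382.718 = 619.138 µg/mL·h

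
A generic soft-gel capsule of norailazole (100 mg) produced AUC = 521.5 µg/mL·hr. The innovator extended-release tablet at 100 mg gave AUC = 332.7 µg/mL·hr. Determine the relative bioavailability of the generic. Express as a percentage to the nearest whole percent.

F_rel = (AUC_test/D_test) / (AUC_ref/D_ref)
      = (521.5/100) / (332.7/100)
      = 5.215 / 3.327 = 1.5675 = 156.75%

F_rel = 157%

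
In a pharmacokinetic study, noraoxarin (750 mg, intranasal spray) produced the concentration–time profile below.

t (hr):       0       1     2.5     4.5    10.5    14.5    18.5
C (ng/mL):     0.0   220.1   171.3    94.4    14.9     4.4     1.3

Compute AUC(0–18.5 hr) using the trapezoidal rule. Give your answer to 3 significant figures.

Trapezoidal AUC_0→18.5:
  [0→1]: (0.0+220.1)/2 × 1 = 110.05
  [1→2.5]: (220.1+171.3)/2 × 1.5 = 293.55
  [2.5→4.5]: (171.3+94.4)/2 × 2 = 265.7
  [4.5→10.5]: (94.4+14.9)/2 × 6 = 327.9
  [10.5→14.5]: (14.9+4.4)/2 × 4 = 38.6
  [14.5→18.5]: (4.4+1.3)/2 × 4 = 11.4
  Sum = 1047.2 ng/mL·hr

AUC = 1050 ng/mL·hr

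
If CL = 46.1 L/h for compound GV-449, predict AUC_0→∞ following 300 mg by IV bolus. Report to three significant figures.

AUC = 6.51 mg/L·h

AUC_0→∞ = Dose_iv / CL
        = 300 / 46.1 = 6.50759 mg/L·h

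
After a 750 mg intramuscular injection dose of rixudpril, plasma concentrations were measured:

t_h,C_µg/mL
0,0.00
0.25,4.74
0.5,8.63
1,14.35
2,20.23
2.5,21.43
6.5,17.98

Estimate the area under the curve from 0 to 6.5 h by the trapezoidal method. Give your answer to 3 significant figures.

AUC = 115 µg/mL·h

Trapezoidal AUC_0→6.5:
  [0→0.25]: (0.00+4.74)/2 × 0.25 = 0.5925
  [0.25→0.5]: (4.74+8.63)/2 × 0.25 = 1.67125
  [0.5→1]: (8.63+14.35)/2 × 0.5 = 5.745
  [1→2]: (14.35+20.23)/2 × 1 = 17.29
  [2→2.5]: (20.23+21.43)/2 × 0.5 = 10.415
  [2.5→6.5]: (21.43+17.98)/2 × 4 = 78.82
  Sum = 114.53375 µg/mL·h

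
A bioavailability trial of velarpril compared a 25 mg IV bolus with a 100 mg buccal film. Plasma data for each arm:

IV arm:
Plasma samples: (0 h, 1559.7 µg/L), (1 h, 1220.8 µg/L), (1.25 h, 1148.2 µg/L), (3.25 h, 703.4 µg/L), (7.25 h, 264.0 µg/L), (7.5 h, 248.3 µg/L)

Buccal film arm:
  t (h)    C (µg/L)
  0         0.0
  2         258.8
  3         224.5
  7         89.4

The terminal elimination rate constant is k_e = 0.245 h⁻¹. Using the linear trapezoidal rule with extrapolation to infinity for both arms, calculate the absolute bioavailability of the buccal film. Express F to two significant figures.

Trapezoidal AUC_0→7.5 (IV):
  [0→1]: (1559.7+1220.8)/2 × 1 = 1390.25
  [1→1.25]: (1220.8+1148.2)/2 × 0.25 = 296.125
  [1.25→3.25]: (1148.2+703.4)/2 × 2 = 1851.6
  [3.25→7.25]: (703.4+264.0)/2 × 4 = 1934.8
  [7.25→7.5]: (264.0+248.3)/2 × 0.25 = 64.0375
  Sum = 5536.8125 µg/L·h
IV tail: 248.3/0.245 = 1013.469; AUC_iv,0→∞ = 5536.8125 + 1013.469 = 6550.2815 µg/L·h
Trapezoidal AUC_0→7 (buccal film):
  [0→2]: (0.0+258.8)/2 × 2 = 258.8
  [2→3]: (258.8+224.5)/2 × 1 = 241.65
  [3→7]: (224.5+89.4)/2 × 4 = 627.8
  Sum = 1128.25 µg/L·h
buccal film tail: 89.4/0.245 = 364.898; AUC_ev,0→∞ = 1128.25 + 364.898 = 1493.148 µg/L·h
F = (AUC_ev/D_ev)/(AUC_iv/D_iv) = (1493.148/100)/(6550.2815/25) = 14.93148/262.01126 = 0.0570

F = 0.057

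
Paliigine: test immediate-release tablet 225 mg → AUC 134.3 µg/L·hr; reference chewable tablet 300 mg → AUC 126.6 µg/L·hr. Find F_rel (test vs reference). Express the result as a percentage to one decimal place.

F_rel = (AUC_test/D_test) / (AUC_ref/D_ref)
      = (134.3/225) / (126.6/300)
      = 0.596889 / 0.422 = 1.4144 = 141.44%

F_rel = 141.4%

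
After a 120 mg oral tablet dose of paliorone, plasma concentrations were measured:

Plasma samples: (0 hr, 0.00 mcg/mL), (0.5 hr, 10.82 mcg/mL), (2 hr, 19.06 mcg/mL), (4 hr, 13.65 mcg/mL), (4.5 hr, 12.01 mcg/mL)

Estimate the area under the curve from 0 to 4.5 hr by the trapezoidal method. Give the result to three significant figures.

Trapezoidal AUC_0→4.5:
  [0→0.5]: (0.00+10.82)/2 × 0.5 = 2.705
  [0.5→2]: (10.82+19.06)/2 × 1.5 = 22.41
  [2→4]: (19.06+13.65)/2 × 2 = 32.71
  [4→4.5]: (13.65+12.01)/2 × 0.5 = 6.415
  Sum = 64.24 mcg/mL·hr

AUC = 64.2 mcg/mL·hr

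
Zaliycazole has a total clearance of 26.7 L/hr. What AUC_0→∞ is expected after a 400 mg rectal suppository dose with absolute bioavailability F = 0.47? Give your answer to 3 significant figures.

AUC = 7.04 mg/L·hr

AUC_0→∞ = F × Dose / CL
        = 0.47 × 400 / 26.7 = 7.0412 mg/L·hr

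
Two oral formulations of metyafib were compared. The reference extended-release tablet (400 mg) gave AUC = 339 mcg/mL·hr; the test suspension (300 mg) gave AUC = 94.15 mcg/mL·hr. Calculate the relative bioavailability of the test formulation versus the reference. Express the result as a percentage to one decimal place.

F_rel = (AUC_test/D_test) / (AUC_ref/D_ref)
      = (94.15/300) / (339/400)
      = 0.313833 / 0.8475 = 0.3703 = 37.03%

F_rel = 37.0%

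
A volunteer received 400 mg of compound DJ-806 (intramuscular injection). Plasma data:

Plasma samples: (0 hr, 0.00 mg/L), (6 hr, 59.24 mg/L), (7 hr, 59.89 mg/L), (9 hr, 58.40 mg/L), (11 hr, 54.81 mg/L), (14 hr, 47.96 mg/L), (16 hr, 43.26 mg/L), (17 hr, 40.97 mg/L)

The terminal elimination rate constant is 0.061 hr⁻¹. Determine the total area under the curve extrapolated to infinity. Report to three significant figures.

Trapezoidal AUC_0→17:
  [0→6]: (0.00+59.24)/2 × 6 = 177.72
  [6→7]: (59.24+59.89)/2 × 1 = 59.565
  [7→9]: (59.89+58.40)/2 × 2 = 118.29
  [9→11]: (58.40+54.81)/2 × 2 = 113.21
  [11→14]: (54.81+47.96)/2 × 3 = 154.155
  [14→16]: (47.96+43.26)/2 × 2 = 91.22
  [16→17]: (43.26+40.97)/2 × 1 = 42.115
  Sum = 756.275 mg/L·hr
Extrapolated tail: C_last / k_e = 40.97 / 0.061 = 671.639
AUC_0→∞ = 756.275 + 671.639 = 1427.914 mg/L·hr

AUC = 1430 mg/L·hr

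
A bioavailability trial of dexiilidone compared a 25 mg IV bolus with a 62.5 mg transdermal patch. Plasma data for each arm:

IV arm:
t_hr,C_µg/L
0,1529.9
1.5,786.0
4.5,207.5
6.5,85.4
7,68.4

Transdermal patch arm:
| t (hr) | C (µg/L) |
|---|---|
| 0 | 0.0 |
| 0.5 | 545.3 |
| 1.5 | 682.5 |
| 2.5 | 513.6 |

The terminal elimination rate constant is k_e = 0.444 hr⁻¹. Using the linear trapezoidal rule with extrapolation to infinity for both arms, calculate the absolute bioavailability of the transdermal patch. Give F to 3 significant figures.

Trapezoidal AUC_0→7 (IV):
  [0→1.5]: (1529.9+786.0)/2 × 1.5 = 1736.925
  [1.5→4.5]: (786.0+207.5)/2 × 3 = 1490.25
  [4.5→6.5]: (207.5+85.4)/2 × 2 = 292.9
  [6.5→7]: (85.4+68.4)/2 × 0.5 = 38.45
  Sum = 3558.525 µg/L·hr
IV tail: 68.4/0.444 = 154.054; AUC_iv,0→∞ = 3558.525 + 154.054 = 3712.579 µg/L·hr
Trapezoidal AUC_0→2.5 (transdermal patch):
  [0→0.5]: (0.0+545.3)/2 × 0.5 = 136.325
  [0.5→1.5]: (545.3+682.5)/2 × 1 = 613.9
  [1.5→2.5]: (682.5+513.6)/2 × 1 = 598.05
  Sum = 1348.275 µg/L·hr
transdermal patch tail: 513.6/0.444 = 1156.757; AUC_ev,0→∞ = 1348.275 + 1156.757 = 2505.032 µg/L·hr
F = (AUC_ev/D_ev)/(AUC_iv/D_iv) = (2505.032/62.5)/(3712.579/25) = 40.080512/148.50316 = 0.2699

F = 0.270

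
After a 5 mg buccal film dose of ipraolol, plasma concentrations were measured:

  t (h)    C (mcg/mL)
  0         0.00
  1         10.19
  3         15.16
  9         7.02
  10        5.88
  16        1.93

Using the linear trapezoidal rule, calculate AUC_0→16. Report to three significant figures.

AUC = 127 mcg/mL·h

Trapezoidal AUC_0→16:
  [0→1]: (0.00+10.19)/2 × 1 = 5.095
  [1→3]: (10.19+15.16)/2 × 2 = 25.35
  [3→9]: (15.16+7.02)/2 × 6 = 66.54
  [9→10]: (7.02+5.88)/2 × 1 = 6.45
  [10→16]: (5.88+1.93)/2 × 6 = 23.43
  Sum = 126.865 mcg/mL·h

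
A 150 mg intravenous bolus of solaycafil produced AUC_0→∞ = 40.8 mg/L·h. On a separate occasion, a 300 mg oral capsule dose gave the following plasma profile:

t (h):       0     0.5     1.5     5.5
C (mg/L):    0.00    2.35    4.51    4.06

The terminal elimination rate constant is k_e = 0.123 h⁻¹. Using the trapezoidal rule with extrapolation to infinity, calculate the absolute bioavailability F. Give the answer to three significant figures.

Trapezoidal AUC_0→5.5 (oral capsule):
  [0→0.5]: (0.00+2.35)/2 × 0.5 = 0.5875
  [0.5→1.5]: (2.35+4.51)/2 × 1 = 3.43
  [1.5→5.5]: (4.51+4.06)/2 × 4 = 17.14
  Sum = 21.1575 mg/L·h
Tail: C_last/k_e = 4.06/0.123 = 33.008
AUC_0→∞ (oral capsule) = 21.1575 + 33.008 = 54.1655 mg/L·h
F = (AUC_ev/D_ev)/(AUC_iv/D_iv) = (54.1655/300)/(40.8/150) = 0.180552/0.272 = 0.6638

F = 0.664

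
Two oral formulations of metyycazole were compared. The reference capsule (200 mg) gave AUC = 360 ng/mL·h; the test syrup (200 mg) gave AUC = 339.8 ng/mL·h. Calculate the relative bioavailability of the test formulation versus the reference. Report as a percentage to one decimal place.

F_rel = 94.4%

F_rel = (AUC_test/D_test) / (AUC_ref/D_ref)
      = (339.8/200) / (360/200)
      = 1.699 / 1.8 = 0.9439 = 94.39%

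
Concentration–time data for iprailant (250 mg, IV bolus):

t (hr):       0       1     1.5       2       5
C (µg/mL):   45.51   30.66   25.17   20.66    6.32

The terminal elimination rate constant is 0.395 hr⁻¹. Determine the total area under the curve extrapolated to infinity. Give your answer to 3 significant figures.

Trapezoidal AUC_0→5:
  [0→1]: (45.51+30.66)/2 × 1 = 38.085
  [1→1.5]: (30.66+25.17)/2 × 0.5 = 13.9575
  [1.5→2]: (25.17+20.66)/2 × 0.5 = 11.4575
  [2→5]: (20.66+6.32)/2 × 3 = 40.47
  Sum = 103.97 µg/mL·hr
Extrapolated tail: C_last / k_e = 6.32 / 0.395 = 16.000
AUC_0→∞ = 103.97 + 16.000 = 119.97 µg/mL·hr

AUC = 120 µg/mL·hr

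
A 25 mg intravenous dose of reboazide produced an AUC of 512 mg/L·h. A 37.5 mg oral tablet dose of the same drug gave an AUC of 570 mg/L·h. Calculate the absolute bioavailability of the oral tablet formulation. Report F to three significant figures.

F = (AUC_ev / D_ev) / (AUC_iv / D_iv)
  = (570/37.5) / (512/25)
  = 15.2 / 20.48 = 0.7422

F = 0.742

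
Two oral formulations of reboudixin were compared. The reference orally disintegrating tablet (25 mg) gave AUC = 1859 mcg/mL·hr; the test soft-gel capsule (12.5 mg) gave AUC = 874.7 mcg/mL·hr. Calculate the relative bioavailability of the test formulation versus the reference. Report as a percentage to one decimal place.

F_rel = 94.1%

F_rel = (AUC_test/D_test) / (AUC_ref/D_ref)
      = (874.7/12.5) / (1859/25)
      = 69.976 / 74.36 = 0.9410 = 94.10%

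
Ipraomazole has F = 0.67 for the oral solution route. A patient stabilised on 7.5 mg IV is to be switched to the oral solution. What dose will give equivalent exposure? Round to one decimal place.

D_oral = 11.2 mg

For equal systemic exposure: F × D_ev = D_iv
D_ev = D_iv / F = 7.5 / 0.67 = 11.194 mg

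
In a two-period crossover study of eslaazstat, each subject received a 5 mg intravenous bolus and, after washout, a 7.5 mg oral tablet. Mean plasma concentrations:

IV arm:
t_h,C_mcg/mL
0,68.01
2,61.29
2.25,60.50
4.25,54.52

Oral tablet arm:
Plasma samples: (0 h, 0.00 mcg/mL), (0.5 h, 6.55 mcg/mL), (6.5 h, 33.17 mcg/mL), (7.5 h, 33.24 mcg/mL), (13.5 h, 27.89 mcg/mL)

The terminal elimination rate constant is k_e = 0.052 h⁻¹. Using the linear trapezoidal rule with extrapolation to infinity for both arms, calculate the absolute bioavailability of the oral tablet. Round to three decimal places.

Trapezoidal AUC_0→4.25 (IV):
  [0→2]: (68.01+61.29)/2 × 2 = 129.3
  [2→2.25]: (61.29+60.50)/2 × 0.25 = 15.22375
  [2.25→4.25]: (60.50+54.52)/2 × 2 = 115.02
  Sum = 259.54375 mcg/mL·h
IV tail: 54.52/0.052 = 1048.462; AUC_iv,0→∞ = 259.54375 + 1048.462 = 1308.00575 mcg/mL·h
Trapezoidal AUC_0→13.5 (oral tablet):
  [0→0.5]: (0.00+6.55)/2 × 0.5 = 1.6375
  [0.5→6.5]: (6.55+33.17)/2 × 6 = 119.16
  [6.5→7.5]: (33.17+33.24)/2 × 1 = 33.205
  [7.5→13.5]: (33.24+27.89)/2 × 6 = 183.39
  Sum = 337.3925 mcg/mL·h
oral tablet tail: 27.89/0.052 = 536.346; AUC_ev,0→∞ = 337.3925 + 536.346 = 873.7385 mcg/mL·h
F = (AUC_ev/D_ev)/(AUC_iv/D_iv) = (873.7385/7.5)/(1308.00575/5) = 116.498/261.60115 = 0.4453

F = 0.445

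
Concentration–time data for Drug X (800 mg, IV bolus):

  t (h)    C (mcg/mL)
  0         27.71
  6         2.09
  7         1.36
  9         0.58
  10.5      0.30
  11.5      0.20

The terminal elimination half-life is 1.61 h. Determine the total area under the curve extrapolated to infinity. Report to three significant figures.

AUC = 94.4 mcg/mL·h

Trapezoidal AUC_0→11.5:
  [0→6]: (27.71+2.09)/2 × 6 = 89.4
  [6→7]: (2.09+1.36)/2 × 1 = 1.725
  [7→9]: (1.36+0.58)/2 × 2 = 1.94
  [9→10.5]: (0.58+0.30)/2 × 1.5 = 0.66
  [10.5→11.5]: (0.30+0.20)/2 × 1 = 0.25
  Sum = 93.975 mcg/mL·h
k_e = ln2 / t½ = 0.693147 / 1.61 = 0.4305 h^-1
Extrapolated tail: C_last / k_e = 0.20 / 0.4305 = 0.465
AUC_0→∞ = 93.975 + 0.465 = 94.44 mcg/mL·h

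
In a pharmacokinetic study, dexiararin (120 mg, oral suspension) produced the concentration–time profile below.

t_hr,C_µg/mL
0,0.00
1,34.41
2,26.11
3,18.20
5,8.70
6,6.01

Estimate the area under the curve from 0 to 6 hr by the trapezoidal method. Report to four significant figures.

Trapezoidal AUC_0→6:
  [0→1]: (0.00+34.41)/2 × 1 = 17.205
  [1→2]: (34.41+26.11)/2 × 1 = 30.26
  [2→3]: (26.11+18.20)/2 × 1 = 22.155
  [3→5]: (18.20+8.70)/2 × 2 = 26.9
  [5→6]: (8.70+6.01)/2 × 1 = 7.355
  Sum = 103.875 µg/mL·hr

AUC = 103.9 µg/mL·hr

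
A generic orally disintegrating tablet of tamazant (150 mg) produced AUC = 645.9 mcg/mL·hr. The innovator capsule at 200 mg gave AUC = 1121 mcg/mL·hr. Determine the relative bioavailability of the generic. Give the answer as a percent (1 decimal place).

F_rel = 76.8%

F_rel = (AUC_test/D_test) / (AUC_ref/D_ref)
      = (645.9/150) / (1121/200)
      = 4.306 / 5.605 = 0.7682 = 76.82%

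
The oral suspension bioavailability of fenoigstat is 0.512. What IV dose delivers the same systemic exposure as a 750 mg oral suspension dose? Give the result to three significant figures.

Systemic exposure from an extravascular dose = F × D_ev, so the equivalent IV dose is F × D_ev.
D_iv = F × D_ev = 0.512 × 750 = 384 mg

D_iv = 384 mg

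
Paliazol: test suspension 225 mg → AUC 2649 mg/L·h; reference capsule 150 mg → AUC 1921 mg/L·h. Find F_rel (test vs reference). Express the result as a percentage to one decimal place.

F_rel = 91.9%

F_rel = (AUC_test/D_test) / (AUC_ref/D_ref)
      = (2649/225) / (1921/150)
      = 11.7733 / 12.8067 = 0.9193 = 91.93%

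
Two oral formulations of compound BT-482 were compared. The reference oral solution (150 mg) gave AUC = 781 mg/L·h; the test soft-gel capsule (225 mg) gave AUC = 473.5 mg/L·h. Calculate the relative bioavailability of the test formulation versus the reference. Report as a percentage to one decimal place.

F_rel = (AUC_test/D_test) / (AUC_ref/D_ref)
      = (473.5/225) / (781/150)
      = 2.10444 / 5.20667 = 0.4042 = 40.42%

F_rel = 40.4%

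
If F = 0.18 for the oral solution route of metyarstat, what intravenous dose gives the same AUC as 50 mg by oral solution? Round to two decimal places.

Systemic exposure from an extravascular dose = F × D_ev, so the equivalent IV dose is F × D_ev.
D_iv = F × D_ev = 0.18 × 50 = 9 mg

D_iv = 9.00 mg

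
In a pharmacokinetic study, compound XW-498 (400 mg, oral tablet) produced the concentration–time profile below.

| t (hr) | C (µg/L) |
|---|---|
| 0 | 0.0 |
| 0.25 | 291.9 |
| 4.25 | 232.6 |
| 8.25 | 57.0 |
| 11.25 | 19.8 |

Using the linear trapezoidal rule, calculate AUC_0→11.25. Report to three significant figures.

AUC = 1780 µg/L·hr

Trapezoidal AUC_0→11.25:
  [0→0.25]: (0.0+291.9)/2 × 0.25 = 36.4875
  [0.25→4.25]: (291.9+232.6)/2 × 4 = 1049.0
  [4.25→8.25]: (232.6+57.0)/2 × 4 = 579.2
  [8.25→11.25]: (57.0+19.8)/2 × 3 = 115.2
  Sum = 1779.8875 µg/L·hr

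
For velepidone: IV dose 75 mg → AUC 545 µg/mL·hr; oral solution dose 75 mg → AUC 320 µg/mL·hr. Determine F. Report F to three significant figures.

F = (AUC_ev / D_ev) / (AUC_iv / D_iv)
  = (320/75) / (545/75)
  = 4.26667 / 7.26667 = 0.5872

F = 0.587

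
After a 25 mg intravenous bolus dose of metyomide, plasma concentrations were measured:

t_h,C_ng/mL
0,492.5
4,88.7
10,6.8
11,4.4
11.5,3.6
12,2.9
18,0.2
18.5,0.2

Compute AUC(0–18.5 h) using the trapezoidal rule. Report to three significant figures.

Trapezoidal AUC_0→18.5:
  [0→4]: (492.5+88.7)/2 × 4 = 1162.4
  [4→10]: (88.7+6.8)/2 × 6 = 286.5
  [10→11]: (6.8+4.4)/2 × 1 = 5.6
  [11→11.5]: (4.4+3.6)/2 × 0.5 = 2.0
  [11.5→12]: (3.6+2.9)/2 × 0.5 = 1.625
  [12→18]: (2.9+0.2)/2 × 6 = 9.3
  [18→18.5]: (0.2+0.2)/2 × 0.5 = 0.1
  Sum = 1467.525 ng/mL·h

AUC = 1470 ng/mL·h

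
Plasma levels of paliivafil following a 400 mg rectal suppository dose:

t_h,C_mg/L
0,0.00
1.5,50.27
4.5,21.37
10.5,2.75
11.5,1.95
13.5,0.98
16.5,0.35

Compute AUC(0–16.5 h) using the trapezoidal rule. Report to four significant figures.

AUC = 224.8 mg/L·h

Trapezoidal AUC_0→16.5:
  [0→1.5]: (0.00+50.27)/2 × 1.5 = 37.7025
  [1.5→4.5]: (50.27+21.37)/2 × 3 = 107.46
  [4.5→10.5]: (21.37+2.75)/2 × 6 = 72.36
  [10.5→11.5]: (2.75+1.95)/2 × 1 = 2.35
  [11.5→13.5]: (1.95+0.98)/2 × 2 = 2.93
  [13.5→16.5]: (0.98+0.35)/2 × 3 = 1.995
  Sum = 224.7975 mg/L·h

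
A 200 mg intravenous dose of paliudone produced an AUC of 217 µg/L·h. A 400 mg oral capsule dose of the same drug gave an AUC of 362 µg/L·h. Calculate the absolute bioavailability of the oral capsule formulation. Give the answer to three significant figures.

F = 0.834

F = (AUC_ev / D_ev) / (AUC_iv / D_iv)
  = (362/400) / (217/200)
  = 0.905 / 1.085 = 0.8341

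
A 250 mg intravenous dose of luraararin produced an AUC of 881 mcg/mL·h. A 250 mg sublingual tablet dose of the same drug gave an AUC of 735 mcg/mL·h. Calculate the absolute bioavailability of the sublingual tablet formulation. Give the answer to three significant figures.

F = (AUC_ev / D_ev) / (AUC_iv / D_iv)
  = (735/250) / (881/250)
  = 2.94 / 3.524 = 0.8343

F = 0.834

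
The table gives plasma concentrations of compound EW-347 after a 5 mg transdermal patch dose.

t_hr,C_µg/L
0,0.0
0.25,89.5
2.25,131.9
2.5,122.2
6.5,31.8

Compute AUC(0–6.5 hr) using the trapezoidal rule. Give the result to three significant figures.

Trapezoidal AUC_0→6.5:
  [0→0.25]: (0.0+89.5)/2 × 0.25 = 11.1875
  [0.25→2.25]: (89.5+131.9)/2 × 2 = 221.4
  [2.25→2.5]: (131.9+122.2)/2 × 0.25 = 31.7625
  [2.5→6.5]: (122.2+31.8)/2 × 4 = 308.0
  Sum = 572.35 µg/L·hr

AUC = 572 µg/L·hr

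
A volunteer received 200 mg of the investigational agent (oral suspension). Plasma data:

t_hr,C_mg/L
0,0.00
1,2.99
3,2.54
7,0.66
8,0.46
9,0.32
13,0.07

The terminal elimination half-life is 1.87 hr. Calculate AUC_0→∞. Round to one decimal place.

Trapezoidal AUC_0→13:
  [0→1]: (0.00+2.99)/2 × 1 = 1.495
  [1→3]: (2.99+2.54)/2 × 2 = 5.53
  [3→7]: (2.54+0.66)/2 × 4 = 6.4
  [7→8]: (0.66+0.46)/2 × 1 = 0.56
  [8→9]: (0.46+0.32)/2 × 1 = 0.39
  [9→13]: (0.32+0.07)/2 × 4 = 0.78
  Sum = 15.155 mg/L·hr
k_e = ln2 / t½ = 0.693147 / 1.87 = 0.3707 hr^-1
Extrapolated tail: C_last / k_e = 0.07 / 0.3707 = 0.189
AUC_0→∞ = 15.155 + 0.189 = 15.344 mg/L·hr

AUC = 15.3 mg/L·hr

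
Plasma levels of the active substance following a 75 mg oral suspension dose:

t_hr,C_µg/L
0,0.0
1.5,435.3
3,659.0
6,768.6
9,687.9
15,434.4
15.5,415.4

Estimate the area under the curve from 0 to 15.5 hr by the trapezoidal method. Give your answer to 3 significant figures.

AUC = 9050 µg/L·hr

Trapezoidal AUC_0→15.5:
  [0→1.5]: (0.0+435.3)/2 × 1.5 = 326.475
  [1.5→3]: (435.3+659.0)/2 × 1.5 = 820.725
  [3→6]: (659.0+768.6)/2 × 3 = 2141.4
  [6→9]: (768.6+687.9)/2 × 3 = 2184.75
  [9→15]: (687.9+434.4)/2 × 6 = 3366.9
  [15→15.5]: (434.4+415.4)/2 × 0.5 = 212.45
  Sum = 9052.7 µg/L·hr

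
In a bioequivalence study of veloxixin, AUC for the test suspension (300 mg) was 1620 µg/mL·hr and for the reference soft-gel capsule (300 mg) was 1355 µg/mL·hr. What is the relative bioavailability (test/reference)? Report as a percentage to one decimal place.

F_rel = (AUC_test/D_test) / (AUC_ref/D_ref)
      = (1620/300) / (1355/300)
      = 5.4 / 4.51667 = 1.1956 = 119.56%

F_rel = 119.6%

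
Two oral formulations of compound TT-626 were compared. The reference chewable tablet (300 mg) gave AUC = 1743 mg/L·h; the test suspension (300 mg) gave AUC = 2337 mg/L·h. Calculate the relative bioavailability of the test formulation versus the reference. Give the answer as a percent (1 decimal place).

F_rel = 134.1%

F_rel = (AUC_test/D_test) / (AUC_ref/D_ref)
      = (2337/300) / (1743/300)
      = 7.79 / 5.81 = 1.3408 = 134.08%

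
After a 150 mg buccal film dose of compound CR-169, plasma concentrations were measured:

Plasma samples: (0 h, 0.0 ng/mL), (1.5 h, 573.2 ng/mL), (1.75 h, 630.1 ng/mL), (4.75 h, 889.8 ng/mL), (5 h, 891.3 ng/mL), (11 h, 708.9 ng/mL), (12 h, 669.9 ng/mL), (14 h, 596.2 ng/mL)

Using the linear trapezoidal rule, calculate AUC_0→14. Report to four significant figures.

AUC = 9839 ng/mL·h

Trapezoidal AUC_0→14:
  [0→1.5]: (0.0+573.2)/2 × 1.5 = 429.9
  [1.5→1.75]: (573.2+630.1)/2 × 0.25 = 150.4125
  [1.75→4.75]: (630.1+889.8)/2 × 3 = 2279.85
  [4.75→5]: (889.8+891.3)/2 × 0.25 = 222.6375
  [5→11]: (891.3+708.9)/2 × 6 = 4800.6
  [11→12]: (708.9+669.9)/2 × 1 = 689.4
  [12→14]: (669.9+596.2)/2 × 2 = 1266.1
  Sum = 9838.9 ng/mL·h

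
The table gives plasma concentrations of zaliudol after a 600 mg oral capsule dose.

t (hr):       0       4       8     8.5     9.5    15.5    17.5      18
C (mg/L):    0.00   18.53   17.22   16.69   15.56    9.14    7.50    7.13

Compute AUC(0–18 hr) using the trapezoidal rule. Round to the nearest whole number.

AUC = 228 mg/L·hr

Trapezoidal AUC_0→18:
  [0→4]: (0.00+18.53)/2 × 4 = 37.06
  [4→8]: (18.53+17.22)/2 × 4 = 71.5
  [8→8.5]: (17.22+16.69)/2 × 0.5 = 8.4775
  [8.5→9.5]: (16.69+15.56)/2 × 1 = 16.125
  [9.5→15.5]: (15.56+9.14)/2 × 6 = 74.1
  [15.5→17.5]: (9.14+7.50)/2 × 2 = 16.64
  [17.5→18]: (7.50+7.13)/2 × 0.5 = 3.6575
  Sum = 227.56 mg/L·hr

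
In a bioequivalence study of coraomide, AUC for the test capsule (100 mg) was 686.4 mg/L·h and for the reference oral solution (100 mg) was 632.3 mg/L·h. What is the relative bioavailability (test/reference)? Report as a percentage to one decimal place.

F_rel = 108.6%

F_rel = (AUC_test/D_test) / (AUC_ref/D_ref)
      = (686.4/100) / (632.3/100)
      = 6.864 / 6.323 = 1.0856 = 108.56%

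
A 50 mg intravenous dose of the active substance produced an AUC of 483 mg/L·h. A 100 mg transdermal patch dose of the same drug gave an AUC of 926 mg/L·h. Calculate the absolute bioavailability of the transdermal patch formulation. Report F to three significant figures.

F = 0.959

F = (AUC_ev / D_ev) / (AUC_iv / D_iv)
  = (926/100) / (483/50)
  = 9.26 / 9.66 = 0.9586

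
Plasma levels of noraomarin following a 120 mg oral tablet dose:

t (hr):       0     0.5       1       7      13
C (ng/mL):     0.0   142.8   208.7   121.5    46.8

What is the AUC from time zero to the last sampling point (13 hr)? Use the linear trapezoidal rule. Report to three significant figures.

AUC = 1620 ng/mL·hr

Trapezoidal AUC_0→13:
  [0→0.5]: (0.0+142.8)/2 × 0.5 = 35.7
  [0.5→1]: (142.8+208.7)/2 × 0.5 = 87.875
  [1→7]: (208.7+121.5)/2 × 6 = 990.6
  [7→13]: (121.5+46.8)/2 × 6 = 504.9
  Sum = 1619.075 ng/mL·hr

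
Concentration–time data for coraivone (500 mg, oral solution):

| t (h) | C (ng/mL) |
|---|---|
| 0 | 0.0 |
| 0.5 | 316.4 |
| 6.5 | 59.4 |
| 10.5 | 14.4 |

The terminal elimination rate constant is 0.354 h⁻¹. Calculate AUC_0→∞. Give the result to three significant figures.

AUC = 1390 ng/mL·h

Trapezoidal AUC_0→10.5:
  [0→0.5]: (0.0+316.4)/2 × 0.5 = 79.1
  [0.5→6.5]: (316.4+59.4)/2 × 6 = 1127.4
  [6.5→10.5]: (59.4+14.4)/2 × 4 = 147.6
  Sum = 1354.1 ng/mL·h
Extrapolated tail: C_last / k_e = 14.4 / 0.354 = 40.678
AUC_0→∞ = 1354.1 + 40.678 = 1394.778 ng/mL·h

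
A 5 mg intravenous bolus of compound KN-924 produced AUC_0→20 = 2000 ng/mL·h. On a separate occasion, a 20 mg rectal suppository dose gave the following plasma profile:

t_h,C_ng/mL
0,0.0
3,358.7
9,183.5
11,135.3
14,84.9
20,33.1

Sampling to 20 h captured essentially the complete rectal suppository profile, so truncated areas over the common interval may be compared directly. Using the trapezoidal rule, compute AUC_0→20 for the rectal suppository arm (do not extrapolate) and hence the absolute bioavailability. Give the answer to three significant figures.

Trapezoidal AUC_0→20 (rectal suppository):
  [0→3]: (0.0+358.7)/2 × 3 = 538.05
  [3→9]: (358.7+183.5)/2 × 6 = 1626.6
  [9→11]: (183.5+135.3)/2 × 2 = 318.8
  [11→14]: (135.3+84.9)/2 × 3 = 330.3
  [14→20]: (84.9+33.1)/2 × 6 = 354.0
  Sum = 3167.75 ng/mL·h
F = (AUC_ev/D_ev)/(AUC_iv/D_iv) = (3167.75/20)/(2000/5) = 158.3875/400 = 0.3960

F = 0.396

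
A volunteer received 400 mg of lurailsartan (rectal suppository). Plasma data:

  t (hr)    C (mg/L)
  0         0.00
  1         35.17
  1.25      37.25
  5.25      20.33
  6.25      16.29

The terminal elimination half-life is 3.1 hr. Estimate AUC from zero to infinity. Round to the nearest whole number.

Trapezoidal AUC_0→6.25:
  [0→1]: (0.00+35.17)/2 × 1 = 17.585
  [1→1.25]: (35.17+37.25)/2 × 0.25 = 9.0525
  [1.25→5.25]: (37.25+20.33)/2 × 4 = 115.16
  [5.25→6.25]: (20.33+16.29)/2 × 1 = 18.31
  Sum = 160.1075 mg/L·hr
k_e = ln2 / t½ = 0.693147 / 3.1 = 0.2236 hr^-1
Extrapolated tail: C_last / k_e = 16.29 / 0.2236 = 72.853
AUC_0→∞ = 160.1075 + 72.853 = 232.9605 mg/L·hr

AUC = 233 mg/L·hr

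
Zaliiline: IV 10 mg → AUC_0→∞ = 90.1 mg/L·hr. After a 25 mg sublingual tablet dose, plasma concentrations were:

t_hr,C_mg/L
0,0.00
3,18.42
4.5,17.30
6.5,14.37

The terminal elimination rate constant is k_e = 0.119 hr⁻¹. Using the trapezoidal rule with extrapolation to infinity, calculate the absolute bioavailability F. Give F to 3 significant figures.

F = 0.918

Trapezoidal AUC_0→6.5 (sublingual tablet):
  [0→3]: (0.00+18.42)/2 × 3 = 27.63
  [3→4.5]: (18.42+17.30)/2 × 1.5 = 26.79
  [4.5→6.5]: (17.30+14.37)/2 × 2 = 31.67
  Sum = 86.09 mg/L·hr
Tail: C_last/k_e = 14.37/0.119 = 120.756
AUC_0→∞ (sublingual tablet) = 86.09 + 120.756 = 206.846 mg/L·hr
F = (AUC_ev/D_ev)/(AUC_iv/D_iv) = (206.846/25)/(90.1/10) = 8.27384/9.01 = 0.9183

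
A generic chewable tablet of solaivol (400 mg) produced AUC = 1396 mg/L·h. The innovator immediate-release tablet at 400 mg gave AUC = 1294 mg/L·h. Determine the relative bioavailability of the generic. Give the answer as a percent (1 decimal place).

F_rel = (AUC_test/D_test) / (AUC_ref/D_ref)
      = (1396/400) / (1294/400)
      = 3.49 / 3.235 = 1.0788 = 107.88%

F_rel = 107.9%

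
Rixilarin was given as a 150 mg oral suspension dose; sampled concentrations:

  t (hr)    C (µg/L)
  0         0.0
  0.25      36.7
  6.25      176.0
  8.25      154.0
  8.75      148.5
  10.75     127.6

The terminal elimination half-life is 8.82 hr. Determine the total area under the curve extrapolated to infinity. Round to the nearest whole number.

Trapezoidal AUC_0→10.75:
  [0→0.25]: (0.0+36.7)/2 × 0.25 = 4.5875
  [0.25→6.25]: (36.7+176.0)/2 × 6 = 638.1
  [6.25→8.25]: (176.0+154.0)/2 × 2 = 330.0
  [8.25→8.75]: (154.0+148.5)/2 × 0.5 = 75.625
  [8.75→10.75]: (148.5+127.6)/2 × 2 = 276.1
  Sum = 1324.4125 µg/L·hr
k_e = ln2 / t½ = 0.693147 / 8.82 = 0.0786 hr^-1
Extrapolated tail: C_last / k_e = 127.6 / 0.0786 = 1623.410
AUC_0→∞ = 1324.4125 + 1623.410 = 2947.8225 µg/L·hr

AUC = 2948 µg/L·hr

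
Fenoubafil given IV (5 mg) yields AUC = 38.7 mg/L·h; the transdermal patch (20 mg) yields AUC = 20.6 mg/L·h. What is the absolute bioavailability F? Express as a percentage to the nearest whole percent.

F = (AUC_ev / D_ev) / (AUC_iv / D_iv)
  = (20.6/20) / (38.7/5)
  = 1.03 / 7.74 = 0.1331
  = 13.31%

F = 13%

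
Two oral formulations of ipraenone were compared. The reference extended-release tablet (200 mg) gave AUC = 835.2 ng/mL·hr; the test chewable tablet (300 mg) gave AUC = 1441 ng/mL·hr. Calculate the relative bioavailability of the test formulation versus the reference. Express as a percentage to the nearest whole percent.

F_rel = (AUC_test/D_test) / (AUC_ref/D_ref)
      = (1441/300) / (835.2/200)
      = 4.80333 / 4.176 = 1.1502 = 115.02%

F_rel = 115%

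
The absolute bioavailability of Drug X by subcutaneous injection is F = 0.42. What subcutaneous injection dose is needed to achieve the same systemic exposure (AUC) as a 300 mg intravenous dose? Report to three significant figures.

D_subcutaneous = 714 mg

For equal systemic exposure: F × D_ev = D_iv
D_ev = D_iv / F = 300 / 0.42 = 714.286 mg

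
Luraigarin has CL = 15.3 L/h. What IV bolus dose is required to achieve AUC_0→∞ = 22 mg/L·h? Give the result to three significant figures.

Dose = 337 mg

Dose_iv = CL × AUC_0→∞
     = 15.3 × 22 = 336.6 mg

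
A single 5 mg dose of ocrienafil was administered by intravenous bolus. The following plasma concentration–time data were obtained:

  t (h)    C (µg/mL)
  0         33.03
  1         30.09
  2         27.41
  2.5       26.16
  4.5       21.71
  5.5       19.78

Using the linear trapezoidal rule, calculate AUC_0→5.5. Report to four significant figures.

Trapezoidal AUC_0→5.5:
  [0→1]: (33.03+30.09)/2 × 1 = 31.56
  [1→2]: (30.09+27.41)/2 × 1 = 28.75
  [2→2.5]: (27.41+26.16)/2 × 0.5 = 13.3925
  [2.5→4.5]: (26.16+21.71)/2 × 2 = 47.87
  [4.5→5.5]: (21.71+19.78)/2 × 1 = 20.745
  Sum = 142.3175 µg/mL·h

AUC = 142.3 µg/mL·h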